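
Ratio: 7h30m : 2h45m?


Duration 1: 450 minutes
Duration 2: 165 minutes
Ratio = 450:165
GCD = 15
Simplified = 30:11
As a decimal: 30/11 ≈ 2.73

30:11 (2.73)


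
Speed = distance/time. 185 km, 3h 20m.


Distance: 185 km
Time: 3h 20m = 200 min = 200/60 = 10/3 hours
Speed = 185 ÷ (10/3) = 185 × 3 / 10 = 555/10 = 55.5 km/h

55.5 km/h


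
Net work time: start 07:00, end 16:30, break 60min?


Total time = (16×60+30) - (7×60+0)
= 990 - 420 = 570 min
Minus break: 570 - 60 = 510 min
= 8h 30m

8h 30m (510 minutes)


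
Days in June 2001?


Month: June (month 6)
June has 30 days

30 days


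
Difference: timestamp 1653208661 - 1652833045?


375616 seconds (104.3 hours / 4.35 days)

Difference = 1653208661 - 1652833045 = 375616 seconds
In hours: 375616 / 3600 ≈ 104.3
In days: 375616 / 86400 ≈ 4.35


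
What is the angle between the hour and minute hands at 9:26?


Hour hand = 9×30 + 26×0.5 = 283.0°
Minute hand = 26×6 = 156°
Difference = |283.0 - 156| = 127.0°

127.0°


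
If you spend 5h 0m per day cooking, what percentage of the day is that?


Time: 300 minutes
Day: 1440 minutes
Percentage = (300/1440) × 100 ≈ 20.8%

20.8%


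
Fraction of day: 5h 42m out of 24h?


0.2375 (23.75%)

Total minutes: 5×60 + 42 = 342
Day = 24×60 = 1440 minutes
Fraction = 342/1440 = 0.2375
As a percentage: 342/1440 × 100 = 23.75%


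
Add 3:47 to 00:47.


04:34

Start: 47 minutes from midnight
Add: 227 minutes
Total: 274 minutes
Hours: 274 ÷ 60 = 4 remainder 34


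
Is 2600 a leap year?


Rules: divisible by 4 AND (not by 100 OR by 400)
2600 ÷ 4 = 650 exactly → divisible by 4
2600 ÷ 100 = 26 exactly → divisible by 100
2600 ÷ 400 = 6 remainder 200 → not divisible by 400
Divisible by 100 but not by 400 → not a leap year

No


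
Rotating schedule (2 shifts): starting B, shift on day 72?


Shifts: A, B
Start: B (index 1)
Day 72: (1 + 72 - 1) mod 2
= 72 mod 2
= 0
Index 0 → shift A

Shift A


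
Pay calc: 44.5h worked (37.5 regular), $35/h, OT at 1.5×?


$1680.00

Regular: 37.5h × $35 = $1312.50
Overtime: 44.5 - 37.5 = 7.0h
OT pay: 7.0h × $35 × 1.5 = $367.50
Total = $1312.50 + $367.50 = $1680.00


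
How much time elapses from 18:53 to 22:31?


End time in minutes: 22×60 + 31 = 1351
Start time in minutes: 18×60 + 53 = 1133
Difference = 1351 - 1133 = 218 minutes
= 3 hours 38 minutes

3h 38m


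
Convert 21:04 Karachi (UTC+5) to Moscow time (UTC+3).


19:04

Time difference = UTC+3 - UTC+5 = -2 hours
New hour = (21 -2) mod 24
= 19 mod 24 = 19
Minutes unchanged → 19:04


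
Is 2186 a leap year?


No

Rules: divisible by 4 AND (not by 100 OR by 400)
2186 ÷ 4 = 546 remainder 2 → not divisible by 4
Not divisible by 4 → not a leap year


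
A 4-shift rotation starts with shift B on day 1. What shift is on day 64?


Shift A

Shifts: A, B, C, D
Start: B (index 1)
Day 64: (1 + 64 - 1) mod 4
= 64 mod 4
= 0
Index 0 → shift A


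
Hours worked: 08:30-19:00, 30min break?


10h 0m (600 minutes)

Total time = (19×60+0) - (8×60+30)
= 1140 - 510 = 630 min
Minus break: 630 - 30 = 600 min
= 10h 0m


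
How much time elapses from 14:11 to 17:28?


3h 17m

End time in minutes: 17×60 + 28 = 1048
Start time in minutes: 14×60 + 11 = 851
Difference = 1048 - 851 = 197 minutes
= 3 hours 17 minutes


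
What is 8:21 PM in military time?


Input: 8:21 PM
PM: 8 + 12 = 20

20:21


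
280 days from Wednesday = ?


Wednesday

Start: Wednesday (index 2)
(2 + 280) mod 7
= 282 mod 7
= 2
Index 2 → Wednesday


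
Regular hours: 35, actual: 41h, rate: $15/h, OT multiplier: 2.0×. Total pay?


Regular: 35h × $15 = $525.00
Overtime: 41 - 35 = 6h
OT pay: 6h × $15 × 2.0 = $180.00
Total = $525.00 + $180.00 = $705.00

$705.00


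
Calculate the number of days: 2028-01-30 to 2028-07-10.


From January 30, 2028 to July 10, 2028
Rest of January 2028: 31 - 30 = 1
Full months: February 2028 29, March 31, April 30, May 31, June 30
Days into July 2028: 10
Total = 1 + 29 + 31 + 30 + 31 + 30 + 10 = 162 days

162 days


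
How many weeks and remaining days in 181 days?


25 weeks 6 days

Weeks: 181 ÷ 7 = 25 remainder 6


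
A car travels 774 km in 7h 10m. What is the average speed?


108.0 km/h

Distance: 774 km
Time: 7h 10m = 430 min = 430/60 = 43/6 hours
Speed = 774 ÷ (43/6) = 774 × 6 / 43 = 4644/43 = 108.0 km/h


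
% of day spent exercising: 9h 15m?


Time: 555 minutes
Day: 1440 minutes
Percentage = (555/1440) × 100 ≈ 38.5%

38.5%


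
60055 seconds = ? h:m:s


16h 40m 55s

Hours: 60055 ÷ 3600 = 16 remainder 2455
Minutes: 2455 ÷ 60 = 40 remainder 55
Seconds: 55


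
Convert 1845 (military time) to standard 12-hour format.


6:45 PM

Hour: 18
18 - 12 = 6 → PM


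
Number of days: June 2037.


30 days

Month: June (month 6)
June has 30 days


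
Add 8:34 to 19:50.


04:24 (next day)

Start: 1190 minutes from midnight
Add: 514 minutes
Total: 1704 minutes
Hours: 1704 ÷ 60 = 28 remainder 24
28 ≥ 24 → 28 - 24 = 4 (next day)


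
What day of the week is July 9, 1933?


Sunday

Zeller's congruence:
q=9, m=7, k=33, j=19
h = (9 + ⌊13×8/5⌋ + 33 + ⌊33/4⌋ + ⌊19/4⌋ - 2×19) mod 7
= (9 + 20 + 33 + 8 + 4 - 38) mod 7
= 36 mod 7 = 1
h=1 → Sunday


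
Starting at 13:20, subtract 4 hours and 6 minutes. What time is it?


Start: 800 minutes from midnight
Subtract: 246 minutes
Remaining: 800 - 246 = 554
Hours: 9, Minutes: 14

09:14


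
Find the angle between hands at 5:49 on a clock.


119.5°

Hour hand = 5×30 + 49×0.5 = 174.5°
Minute hand = 49×6 = 294°
Difference = |174.5 - 294| = 119.5°


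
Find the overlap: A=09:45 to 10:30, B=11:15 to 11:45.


Meeting A: 585-630 (in minutes from midnight)
Meeting B: 675-705
Overlap start = max(585, 675) = 675
Overlap end = min(630, 705) = 630
Overlap = max(0, 630 - 675) = 0 min

0 minutes


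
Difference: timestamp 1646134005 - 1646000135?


133870 seconds (37.2 hours / 1.55 days)

Difference = 1646134005 - 1646000135 = 133870 seconds
In hours: 133870 / 3600 ≈ 37.2
In days: 133870 / 86400 ≈ 1.55


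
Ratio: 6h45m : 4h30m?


Duration 1: 405 minutes
Duration 2: 270 minutes
Ratio = 405:270
GCD = 135
Simplified = 3:2
As a decimal: 3/2 = 1.50

3:2 (1.50)


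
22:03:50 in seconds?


79430 seconds

Hours: 22 × 3600 = 79200
Minutes: 3 × 60 = 180
Seconds: 50
Total = 79200 + 180 + 50 = 79430


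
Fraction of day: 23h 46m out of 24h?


Total minutes: 23×60 + 46 = 1426
Day = 24×60 = 1440 minutes
Fraction = 1426/1440 ≈ 0.9903
As a percentage: 1426/1440 × 100 ≈ 99.03%

0.9903 (99.03%)


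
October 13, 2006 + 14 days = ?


Start: October 13, 2006
Add 14 days
October 13 + 14 = October 27, 2006

October 27, 2006


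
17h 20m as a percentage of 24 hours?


Total minutes: 17×60 + 20 = 1040
Day = 24×60 = 1440 minutes
Fraction = 1040/1440 ≈ 0.7222
As a percentage: 1040/1440 × 100 ≈ 72.22%

0.7222 (72.22%)


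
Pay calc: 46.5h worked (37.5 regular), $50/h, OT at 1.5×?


Regular: 37.5h × $50 = $1875.00
Overtime: 46.5 - 37.5 = 9.0h
OT pay: 9.0h × $50 × 1.5 = $675.00
Total = $1875.00 + $675.00 = $2550.00

$2550.00


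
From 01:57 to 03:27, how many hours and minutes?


End time in minutes: 3×60 + 27 = 207
Start time in minutes: 1×60 + 57 = 117
Difference = 207 - 117 = 90 minutes
= 1 hours 30 minutes

1h 30m


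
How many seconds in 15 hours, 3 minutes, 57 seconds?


54237 seconds

Hours: 15 × 3600 = 54000
Minutes: 3 × 60 = 180
Seconds: 57
Total = 54000 + 180 + 57 = 54237


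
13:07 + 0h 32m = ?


13:39

Start: 787 minutes from midnight
Add: 32 minutes
Total: 819 minutes
Hours: 819 ÷ 60 = 13 remainder 39


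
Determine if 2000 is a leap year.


Yes

Rules: divisible by 4 AND (not by 100 OR by 400)
2000 ÷ 4 = 500 exactly → divisible by 4
2000 ÷ 100 = 20 exactly → divisible by 100
2000 ÷ 400 = 5 exactly → divisible by 400
Divisible by 400 → leap year


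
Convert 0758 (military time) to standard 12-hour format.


7:58 AM

Hour: 7
7 < 12 → AM


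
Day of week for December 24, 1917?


Zeller's congruence:
q=24, m=12, k=17, j=19
h = (24 + ⌊13×13/5⌋ + 17 + ⌊17/4⌋ + ⌊19/4⌋ - 2×19) mod 7
= (24 + 33 + 17 + 4 + 4 - 38) mod 7
= 44 mod 7 = 2
h=2 → Monday

Monday


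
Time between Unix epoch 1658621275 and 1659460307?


839032 seconds (233.1 hours / 9.71 days)

Difference = 1659460307 - 1658621275 = 839032 seconds
In hours: 839032 / 3600 ≈ 233.1
In days: 839032 / 86400 ≈ 9.71


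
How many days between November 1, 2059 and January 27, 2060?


From November 1, 2059 to January 27, 2060
Rest of November 2059: 30 - 1 = 29
Full months: December 31
Days into January 2060: 27
Total = 29 + 31 + 27 = 87 days

87 days


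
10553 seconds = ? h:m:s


2h 55m 53s

Hours: 10553 ÷ 3600 = 2 remainder 3353
Minutes: 3353 ÷ 60 = 55 remainder 53
Seconds: 53


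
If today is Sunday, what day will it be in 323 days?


Start: Sunday (index 6)
(6 + 323) mod 7
= 329 mod 7
= 0
Index 0 → Monday

Monday


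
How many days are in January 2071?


Month: January (month 1)
January has 31 days

31 days


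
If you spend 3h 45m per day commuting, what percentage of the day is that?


15.6%

Time: 225 minutes
Day: 1440 minutes
Percentage = (225/1440) × 100 ≈ 15.6%


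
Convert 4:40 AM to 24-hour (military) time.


04:40

Input: 4:40 AM
AM hour stays: 4


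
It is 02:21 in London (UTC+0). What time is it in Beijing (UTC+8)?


10:21

Time difference = UTC+8 - UTC+0 = +8 hours
New hour = (2 + 8) mod 24
= 10 mod 24 = 10
Minutes unchanged → 10:21


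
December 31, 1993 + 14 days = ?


January 14, 1994

Start: December 31, 1993
Add 14 days
December 31 → January 1: 31 - 31 + 1 = 1 days (14 - 1 = 13 left)
January 1 + 13 = January 14, 1994


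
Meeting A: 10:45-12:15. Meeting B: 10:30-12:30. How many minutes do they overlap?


90 minutes

Meeting A: 645-735 (in minutes from midnight)
Meeting B: 630-750
Overlap start = max(645, 630) = 645
Overlap end = min(735, 750) = 735
Overlap = max(0, 735 - 645) = 90 min


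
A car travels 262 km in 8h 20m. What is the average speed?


Distance: 262 km
Time: 8h 20m = 500 min = 500/60 = 25/3 hours
Speed = 262 ÷ (25/3) = 262 × 3 / 25 = 786/25 ≈ 31.4 km/h

31.4 km/h


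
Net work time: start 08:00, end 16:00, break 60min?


Total time = (16×60+0) - (8×60+0)
= 960 - 480 = 480 min
Minus break: 480 - 60 = 420 min
= 7h 0m

7h 0m (420 minutes)


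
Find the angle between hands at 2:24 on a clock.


Hour hand = 2×30 + 24×0.5 = 72.0°
Minute hand = 24×6 = 144°
Difference = |72.0 - 144| = 72.0°

72.0°


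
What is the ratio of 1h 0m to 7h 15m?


4:29 (0.14)

Duration 1: 60 minutes
Duration 2: 435 minutes
Ratio = 60:435
GCD = 15
Simplified = 4:29
As a decimal: 4/29 ≈ 0.14


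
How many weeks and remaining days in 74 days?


10 weeks 4 days

Weeks: 74 ÷ 7 = 10 remainder 4


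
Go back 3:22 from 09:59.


Start: 599 minutes from midnight
Subtract: 202 minutes
Remaining: 599 - 202 = 397
Hours: 6, Minutes: 37

06:37


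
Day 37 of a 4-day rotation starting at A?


Shift A

Shifts: A, B, C, D
Start: A (index 0)
Day 37: (0 + 37 - 1) mod 4
= 36 mod 4
= 0
Index 0 → shift A


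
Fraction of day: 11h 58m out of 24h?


Total minutes: 11×60 + 58 = 718
Day = 24×60 = 1440 minutes
Fraction = 718/1440 ≈ 0.4986
As a percentage: 718/1440 × 100 ≈ 49.86%

0.4986 (49.86%)


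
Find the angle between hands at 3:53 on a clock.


158.5°

Hour hand = 3×30 + 53×0.5 = 116.5°
Minute hand = 53×6 = 318°
Difference = |116.5 - 318| = 201.5°
Since > 180°: 360 - 201.5 = 158.5°


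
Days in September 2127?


30 days

Month: September (month 9)
September has 30 days


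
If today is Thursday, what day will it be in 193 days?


Monday

Start: Thursday (index 3)
(3 + 193) mod 7
= 196 mod 7
= 0
Index 0 → Monday


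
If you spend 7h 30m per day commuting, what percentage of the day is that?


Time: 450 minutes
Day: 1440 minutes
Percentage = (450/1440) × 100 ≈ 31.3%

31.3%


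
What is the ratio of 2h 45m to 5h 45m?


11:23 (0.48)

Duration 1: 165 minutes
Duration 2: 345 minutes
Ratio = 165:345
GCD = 15
Simplified = 11:23
As a decimal: 11/23 ≈ 0.48


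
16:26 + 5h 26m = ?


21:52

Start: 986 minutes from midnight
Add: 326 minutes
Total: 1312 minutes
Hours: 1312 ÷ 60 = 21 remainder 52


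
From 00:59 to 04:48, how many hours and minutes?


End time in minutes: 4×60 + 48 = 288
Start time in minutes: 0×60 + 59 = 59
Difference = 288 - 59 = 229 minutes
= 3 hours 49 minutes

3h 49m


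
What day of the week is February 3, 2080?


Saturday

Zeller's congruence:
q=3, m=14, k=79, j=20
h = (3 + ⌊13×15/5⌋ + 79 + ⌊79/4⌋ + ⌊20/4⌋ - 2×20) mod 7
= (3 + 39 + 79 + 19 + 5 - 40) mod 7
= 105 mod 7 = 0
h=0 → Saturday


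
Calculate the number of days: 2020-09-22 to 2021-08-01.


313 days

From September 22, 2020 to August 1, 2021
Rest of September 2020: 30 - 22 = 8
Full months: October 31, November 30, December 31, January 31, February 2021 28, March 31, April 30, May 31, June 30, July 31
Days into August 2021: 1
Total = 8 + 31 + 30 + 31 + 31 + 28 + 31 + 30 + 31 + 30 + 31 + 1 = 313 days


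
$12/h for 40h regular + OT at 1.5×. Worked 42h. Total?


Regular: 40h × $12 = $480.00
Overtime: 42 - 40 = 2h
OT pay: 2h × $12 × 1.5 = $36.00
Total = $480.00 + $36.00 = $516.00

$516.00


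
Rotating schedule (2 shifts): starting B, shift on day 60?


Shift A

Shifts: A, B
Start: B (index 1)
Day 60: (1 + 60 - 1) mod 2
= 60 mod 2
= 0
Index 0 → shift A


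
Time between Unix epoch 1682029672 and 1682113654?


Difference = 1682113654 - 1682029672 = 83982 seconds
In hours: 83982 / 3600 ≈ 23.3
In days: 83982 / 86400 ≈ 0.97

83982 seconds (23.3 hours / 0.97 days)


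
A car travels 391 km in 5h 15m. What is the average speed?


74.5 km/h

Distance: 391 km
Time: 5h 15m = 315 min = 315/60 = 21/4 hours
Speed = 391 ÷ (21/4) = 391 × 4 / 21 = 1564/21 ≈ 74.5 km/h


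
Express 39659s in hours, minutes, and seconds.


Hours: 39659 ÷ 3600 = 11 remainder 59
Minutes: 59 ÷ 60 = 0 remainder 59
Seconds: 59

11h 0m 59s


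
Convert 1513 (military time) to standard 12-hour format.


3:13 PM

Hour: 15
15 - 12 = 3 → PM


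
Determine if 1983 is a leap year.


Rules: divisible by 4 AND (not by 100 OR by 400)
1983 ÷ 4 = 495 remainder 3 → not divisible by 4
Not divisible by 4 → not a leap year

No


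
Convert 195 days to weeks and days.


Weeks: 195 ÷ 7 = 27 remainder 6

27 weeks 6 days


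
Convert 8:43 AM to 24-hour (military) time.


08:43

Input: 8:43 AM
AM hour stays: 8


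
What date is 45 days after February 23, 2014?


Start: February 23, 2014
Add 45 days
February 23 → March 1: 28 - 23 + 1 = 6 days (45 - 6 = 39 left)
March 1 → April 1: 31 - 1 + 1 = 31 days (39 - 31 = 8 left)
April 1 + 8 = April 9, 2014

April 9, 2014


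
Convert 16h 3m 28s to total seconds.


Hours: 16 × 3600 = 57600
Minutes: 3 × 60 = 180
Seconds: 28
Total = 57600 + 180 + 28 = 57808

57808 seconds


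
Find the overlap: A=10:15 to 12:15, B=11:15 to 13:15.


Meeting A: 615-735 (in minutes from midnight)
Meeting B: 675-795
Overlap start = max(615, 675) = 675
Overlap end = min(735, 795) = 735
Overlap = max(0, 735 - 675) = 60 min

60 minutes


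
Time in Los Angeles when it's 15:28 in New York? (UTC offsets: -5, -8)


Time difference = UTC-8 - UTC-5 = -3 hours
New hour = (15 -3) mod 24
= 12 mod 24 = 12
Minutes unchanged → 12:28

12:28


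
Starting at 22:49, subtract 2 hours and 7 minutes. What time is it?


Start: 1369 minutes from midnight
Subtract: 127 minutes
Remaining: 1369 - 127 = 1242
Hours: 20, Minutes: 42

20:42


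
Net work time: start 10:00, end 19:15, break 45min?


Total time = (19×60+15) - (10×60+0)
= 1155 - 600 = 555 min
Minus break: 555 - 45 = 510 min
= 8h 30m

8h 30m (510 minutes)


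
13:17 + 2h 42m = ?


Start: 797 minutes from midnight
Add: 162 minutes
Total: 959 minutes
Hours: 959 ÷ 60 = 15 remainder 59

15:59


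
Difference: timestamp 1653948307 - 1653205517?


742790 seconds (206.3 hours / 8.60 days)

Difference = 1653948307 - 1653205517 = 742790 seconds
In hours: 742790 / 3600 ≈ 206.3
In days: 742790 / 86400 ≈ 8.60


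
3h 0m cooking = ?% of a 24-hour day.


Time: 180 minutes
Day: 1440 minutes
Percentage = (180/1440) × 100 = 12.5%

12.5%


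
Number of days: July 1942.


Month: July (month 7)
July has 31 days

31 days


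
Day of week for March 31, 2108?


Zeller's congruence:
q=31, m=3, k=8, j=21
h = (31 + ⌊13×4/5⌋ + 8 + ⌊8/4⌋ + ⌊21/4⌋ - 2×21) mod 7
= (31 + 10 + 8 + 2 + 5 - 42) mod 7
= 14 mod 7 = 0
h=0 → Saturday

Saturday


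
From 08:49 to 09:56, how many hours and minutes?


End time in minutes: 9×60 + 56 = 596
Start time in minutes: 8×60 + 49 = 529
Difference = 596 - 529 = 67 minutes
= 1 hours 7 minutes

1h 7m


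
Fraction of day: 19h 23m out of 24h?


0.8076 (80.76%)

Total minutes: 19×60 + 23 = 1163
Day = 24×60 = 1440 minutes
Fraction = 1163/1440 ≈ 0.8076
As a percentage: 1163/1440 × 100 ≈ 80.76%


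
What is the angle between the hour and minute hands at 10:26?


157.0°

Hour hand = 10×30 + 26×0.5 = 313.0°
Minute hand = 26×6 = 156°
Difference = |313.0 - 156| = 157.0°


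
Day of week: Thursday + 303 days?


Start: Thursday (index 3)
(3 + 303) mod 7
= 306 mod 7
= 5
Index 5 → Saturday

Saturday


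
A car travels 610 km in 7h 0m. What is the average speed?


87.1 km/h

Distance: 610 km
Time: 7 hours
Speed = 610 / 7 ≈ 87.1 km/h


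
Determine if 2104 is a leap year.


Yes

Rules: divisible by 4 AND (not by 100 OR by 400)
2104 ÷ 4 = 526 exactly → divisible by 4
2104 ÷ 100 = 21 remainder 4 → not divisible by 100
Divisible by 4 but not by 100 → leap year


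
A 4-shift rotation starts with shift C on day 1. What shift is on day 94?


Shift D

Shifts: A, B, C, D
Start: C (index 2)
Day 94: (2 + 94 - 1) mod 4
= 95 mod 4
= 3
Index 3 → shift D


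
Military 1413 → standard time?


2:13 PM

Hour: 14
14 - 12 = 2 → PM


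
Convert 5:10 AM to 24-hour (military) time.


Input: 5:10 AM
AM hour stays: 5

05:10


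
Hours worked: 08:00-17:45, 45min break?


Total time = (17×60+45) - (8×60+0)
= 1065 - 480 = 585 min
Minus break: 585 - 45 = 540 min
= 9h 0m

9h 0m (540 minutes)


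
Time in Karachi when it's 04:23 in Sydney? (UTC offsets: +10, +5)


Time difference = UTC+5 - UTC+10 = -5 hours
New hour = (4 -5) mod 24
= -1 mod 24 = 23
Minutes unchanged → 23:23; -1 < 0 → previous day

23:23 (previous day)


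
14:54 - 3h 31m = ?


11:23

Start: 894 minutes from midnight
Subtract: 211 minutes
Remaining: 894 - 211 = 683
Hours: 11, Minutes: 23


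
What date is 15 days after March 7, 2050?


Start: March 7, 2050
Add 15 days
March 7 + 15 = March 22, 2050

March 22, 2050


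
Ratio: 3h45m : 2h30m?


3:2 (1.50)

Duration 1: 225 minutes
Duration 2: 150 minutes
Ratio = 225:150
GCD = 75
Simplified = 3:2
As a decimal: 3/2 = 1.50


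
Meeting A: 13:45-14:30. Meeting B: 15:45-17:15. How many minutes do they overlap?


0 minutes

Meeting A: 825-870 (in minutes from midnight)
Meeting B: 945-1035
Overlap start = max(825, 945) = 945
Overlap end = min(870, 1035) = 870
Overlap = max(0, 870 - 945) = 0 min


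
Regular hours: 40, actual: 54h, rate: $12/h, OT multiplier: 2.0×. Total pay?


$816.00

Regular: 40h × $12 = $480.00
Overtime: 54 - 40 = 14h
OT pay: 14h × $12 × 2.0 = $336.00
Total = $480.00 + $336.00 = $816.00


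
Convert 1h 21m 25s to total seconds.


4885 seconds

Hours: 1 × 3600 = 3600
Minutes: 21 × 60 = 1260
Seconds: 25
Total = 3600 + 1260 + 25 = 4885


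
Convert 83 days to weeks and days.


Weeks: 83 ÷ 7 = 11 remainder 6

11 weeks 6 days


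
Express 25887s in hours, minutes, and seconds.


Hours: 25887 ÷ 3600 = 7 remainder 687
Minutes: 687 ÷ 60 = 11 remainder 27
Seconds: 27

7h 11m 27s


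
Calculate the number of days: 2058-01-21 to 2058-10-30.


From January 21, 2058 to October 30, 2058
Rest of January 2058: 31 - 21 = 10
Full months: February 2058 28, March 31, April 30, May 31, June 30, July 31, August 31, September 30
Days into October 2058: 30
Total = 10 + 28 + 31 + 30 + 31 + 30 + 31 + 31 + 30 + 30 = 282 days

282 days


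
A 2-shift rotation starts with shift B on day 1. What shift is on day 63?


Shift B

Shifts: A, B
Start: B (index 1)
Day 63: (1 + 63 - 1) mod 2
= 63 mod 2
= 1
Index 1 → shift B


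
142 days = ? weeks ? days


20 weeks 2 days

Weeks: 142 ÷ 7 = 20 remainder 2


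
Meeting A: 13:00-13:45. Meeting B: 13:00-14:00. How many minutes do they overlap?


Meeting A: 780-825 (in minutes from midnight)
Meeting B: 780-840
Overlap start = max(780, 780) = 780
Overlap end = min(825, 840) = 825
Overlap = max(0, 825 - 780) = 45 min

45 minutes


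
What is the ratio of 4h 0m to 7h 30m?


8:15 (0.53)

Duration 1: 240 minutes
Duration 2: 450 minutes
Ratio = 240:450
GCD = 30
Simplified = 8:15
As a decimal: 8/15 ≈ 0.53


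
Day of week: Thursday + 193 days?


Start: Thursday (index 3)
(3 + 193) mod 7
= 196 mod 7
= 0
Index 0 → Monday

Monday


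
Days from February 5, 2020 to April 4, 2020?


From February 5, 2020 to April 4, 2020
Rest of February 2020: 29 - 5 = 24
Full months: March 31
Days into April 2020: 4
Total = 24 + 31 + 4 = 59 days

59 days


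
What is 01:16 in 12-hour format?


1:16 AM

Hour: 1
1 < 12 → AM


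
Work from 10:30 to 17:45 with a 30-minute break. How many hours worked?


Total time = (17×60+45) - (10×60+30)
= 1065 - 630 = 435 min
Minus break: 435 - 30 = 405 min
= 6h 45m

6h 45m (405 minutes)


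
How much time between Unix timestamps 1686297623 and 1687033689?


736066 seconds (204.5 hours / 8.52 days)

Difference = 1687033689 - 1686297623 = 736066 seconds
In hours: 736066 / 3600 ≈ 204.5
In days: 736066 / 86400 ≈ 8.52


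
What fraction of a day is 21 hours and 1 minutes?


0.8757 (87.57%)

Total minutes: 21×60 + 1 = 1261
Day = 24×60 = 1440 minutes
Fraction = 1261/1440 ≈ 0.8757
As a percentage: 1261/1440 × 100 ≈ 87.57%


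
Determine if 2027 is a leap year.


No

Rules: divisible by 4 AND (not by 100 OR by 400)
2027 ÷ 4 = 506 remainder 3 → not divisible by 4
Not divisible by 4 → not a leap year


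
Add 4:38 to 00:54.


Start: 54 minutes from midnight
Add: 278 minutes
Total: 332 minutes
Hours: 332 ÷ 60 = 5 remainder 32

05:32


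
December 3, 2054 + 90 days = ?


Start: December 3, 2054
Add 90 days
December 3 → January 1: 31 - 3 + 1 = 29 days (90 - 29 = 61 left)
January 1 → February 1: 31 - 1 + 1 = 31 days (61 - 31 = 30 left)
February 1 → March 1: 28 - 1 + 1 = 28 days (30 - 28 = 2 left)
March 1 + 2 = March 3, 2055

March 3, 2055


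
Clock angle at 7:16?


Hour hand = 7×30 + 16×0.5 = 218.0°
Minute hand = 16×6 = 96°
Difference = |218.0 - 96| = 122.0°

122.0°


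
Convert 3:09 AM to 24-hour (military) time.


03:09

Input: 3:09 AM
AM hour stays: 3


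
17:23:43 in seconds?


Hours: 17 × 3600 = 61200
Minutes: 23 × 60 = 1380
Seconds: 43
Total = 61200 + 1380 + 43 = 62623

62623 seconds


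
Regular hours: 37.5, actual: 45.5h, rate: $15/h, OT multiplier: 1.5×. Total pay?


Regular: 37.5h × $15 = $562.50
Overtime: 45.5 - 37.5 = 8.0h
OT pay: 8.0h × $15 × 1.5 = $180.00
Total = $562.50 + $180.00 = $742.50

$742.50


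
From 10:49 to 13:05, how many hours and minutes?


2h 16m

End time in minutes: 13×60 + 5 = 785
Start time in minutes: 10×60 + 49 = 649
Difference = 785 - 649 = 136 minutes
= 2 hours 16 minutes


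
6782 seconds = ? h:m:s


1h 53m 2s

Hours: 6782 ÷ 3600 = 1 remainder 3182
Minutes: 3182 ÷ 60 = 53 remainder 2
Seconds: 2


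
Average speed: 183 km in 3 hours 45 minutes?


Distance: 183 km
Time: 3h 45m = 225 min = 225/60 = 15/4 hours
Speed = 183 ÷ (15/4) = 183 × 4 / 15 = 732/15 = 48.8 km/h

48.8 km/h


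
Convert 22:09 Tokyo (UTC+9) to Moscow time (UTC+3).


16:09

Time difference = UTC+3 - UTC+9 = -6 hours
New hour = (22 -6) mod 24
= 16 mod 24 = 16
Minutes unchanged → 16:09


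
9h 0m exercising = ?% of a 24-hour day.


Time: 540 minutes
Day: 1440 minutes
Percentage = (540/1440) × 100 = 37.5%

37.5%


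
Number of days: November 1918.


30 days

Month: November (month 11)
November has 30 days


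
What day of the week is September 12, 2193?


Zeller's congruence:
q=12, m=9, k=93, j=21
h = (12 + ⌊13×10/5⌋ + 93 + ⌊93/4⌋ + ⌊21/4⌋ - 2×21) mod 7
= (12 + 26 + 93 + 23 + 5 - 42) mod 7
= 117 mod 7 = 5
h=5 → Thursday

Thursday


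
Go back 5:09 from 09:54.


04:45

Start: 594 minutes from midnight
Subtract: 309 minutes
Remaining: 594 - 309 = 285
Hours: 4, Minutes: 45


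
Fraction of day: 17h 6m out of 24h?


0.7125 (71.25%)

Total minutes: 17×60 + 6 = 1026
Day = 24×60 = 1440 minutes
Fraction = 1026/1440 = 0.7125
As a percentage: 1026/1440 × 100 = 71.25%


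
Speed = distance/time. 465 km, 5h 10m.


Distance: 465 km
Time: 5h 10m = 310 min = 310/60 = 31/6 hours
Speed = 465 ÷ (31/6) = 465 × 6 / 31 = 2790/31 = 90.0 km/h

90.0 km/h


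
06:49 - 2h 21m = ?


04:28

Start: 409 minutes from midnight
Subtract: 141 minutes
Remaining: 409 - 141 = 268
Hours: 4, Minutes: 28


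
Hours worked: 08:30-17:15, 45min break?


Total time = (17×60+15) - (8×60+30)
= 1035 - 510 = 525 min
Minus break: 525 - 45 = 480 min
= 8h 0m

8h 0m (480 minutes)


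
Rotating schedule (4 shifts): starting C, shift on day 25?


Shift C

Shifts: A, B, C, D
Start: C (index 2)
Day 25: (2 + 25 - 1) mod 4
= 26 mod 4
= 2
Index 2 → shift C


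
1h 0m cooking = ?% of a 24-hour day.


4.2%

Time: 60 minutes
Day: 1440 minutes
Percentage = (60/1440) × 100 ≈ 4.2%


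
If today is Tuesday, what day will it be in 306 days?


Start: Tuesday (index 1)
(1 + 306) mod 7
= 307 mod 7
= 6
Index 6 → Sunday

Sunday


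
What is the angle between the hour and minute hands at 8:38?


Hour hand = 8×30 + 38×0.5 = 259.0°
Minute hand = 38×6 = 228°
Difference = |259.0 - 228| = 31.0°

31.0°


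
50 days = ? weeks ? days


Weeks: 50 ÷ 7 = 7 remainder 1

7 weeks 1 days


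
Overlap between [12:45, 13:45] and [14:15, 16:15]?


0 minutes

Meeting A: 765-825 (in minutes from midnight)
Meeting B: 855-975
Overlap start = max(765, 855) = 855
Overlap end = min(825, 975) = 825
Overlap = max(0, 825 - 855) = 0 min


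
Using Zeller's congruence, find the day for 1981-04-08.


Wednesday

Zeller's congruence:
q=8, m=4, k=81, j=19
h = (8 + ⌊13×5/5⌋ + 81 + ⌊81/4⌋ + ⌊19/4⌋ - 2×19) mod 7
= (8 + 13 + 81 + 20 + 4 - 38) mod 7
= 88 mod 7 = 4
h=4 → Wednesday


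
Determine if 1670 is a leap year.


Rules: divisible by 4 AND (not by 100 OR by 400)
1670 ÷ 4 = 417 remainder 2 → not divisible by 4
Not divisible by 4 → not a leap year

No


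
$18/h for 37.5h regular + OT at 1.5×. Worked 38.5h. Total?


$702.00

Regular: 37.5h × $18 = $675.00
Overtime: 38.5 - 37.5 = 1.0h
OT pay: 1.0h × $18 × 1.5 = $27.00
Total = $675.00 + $27.00 = $702.00


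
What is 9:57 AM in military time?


09:57

Input: 9:57 AM
AM hour stays: 9


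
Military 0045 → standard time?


Hour: 0
0 → 12 AM (midnight)

12:45 AM


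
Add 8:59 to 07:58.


Start: 478 minutes from midnight
Add: 539 minutes
Total: 1017 minutes
Hours: 1017 ÷ 60 = 16 remainder 57

16:57


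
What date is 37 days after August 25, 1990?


Start: August 25, 1990
Add 37 days
August 25 → September 1: 31 - 25 + 1 = 7 days (37 - 7 = 30 left)
September 1 → October 1: 30 - 1 + 1 = 30 days (30 - 30 = 0 left)
Land exactly on October 1, 1990

October 1, 1990


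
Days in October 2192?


31 days

Month: October (month 10)
October has 31 days


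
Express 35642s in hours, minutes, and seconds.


Hours: 35642 ÷ 3600 = 9 remainder 3242
Minutes: 3242 ÷ 60 = 54 remainder 2
Seconds: 2

9h 54m 2s


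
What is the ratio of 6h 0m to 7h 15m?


Duration 1: 360 minutes
Duration 2: 435 minutes
Ratio = 360:435
GCD = 15
Simplified = 24:29
As a decimal: 24/29 ≈ 0.83

24:29 (0.83)


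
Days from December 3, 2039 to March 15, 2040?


103 days

From December 3, 2039 to March 15, 2040
Rest of December 2039: 31 - 3 = 28
Full months: January 31, February 2040 29
Days into March 2040: 15
Total = 28 + 31 + 29 + 15 = 103 days


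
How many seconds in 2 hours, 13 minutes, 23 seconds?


Hours: 2 × 3600 = 7200
Minutes: 13 × 60 = 780
Seconds: 23
Total = 7200 + 780 + 23 = 8003

8003 seconds


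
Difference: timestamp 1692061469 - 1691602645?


Difference = 1692061469 - 1691602645 = 458824 seconds
In hours: 458824 / 3600 ≈ 127.5
In days: 458824 / 86400 ≈ 5.31

458824 seconds (127.5 hours / 5.31 days)


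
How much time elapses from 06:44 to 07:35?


0h 51m

End time in minutes: 7×60 + 35 = 455
Start time in minutes: 6×60 + 44 = 404
Difference = 455 - 404 = 51 minutes
= 0 hours 51 minutes


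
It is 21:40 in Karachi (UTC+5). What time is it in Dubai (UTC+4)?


20:40

Time difference = UTC+4 - UTC+5 = -1 hours
New hour = (21 -1) mod 24
= 20 mod 24 = 20
Minutes unchanged → 20:40


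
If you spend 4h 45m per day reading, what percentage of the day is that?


Time: 285 minutes
Day: 1440 minutes
Percentage = (285/1440) × 100 ≈ 19.8%

19.8%


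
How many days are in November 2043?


30 days

Month: November (month 11)
November has 30 days


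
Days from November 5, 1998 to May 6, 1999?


182 days

From November 5, 1998 to May 6, 1999
Rest of November 1998: 30 - 5 = 25
Full months: December 31, January 31, February 1999 28, March 31, April 30
Days into May 1999: 6
Total = 25 + 31 + 31 + 28 + 31 + 30 + 6 = 182 days


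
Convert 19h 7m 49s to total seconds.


Hours: 19 × 3600 = 68400
Minutes: 7 × 60 = 420
Seconds: 49
Total = 68400 + 420 + 49 = 68869

68869 seconds


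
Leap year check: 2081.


Rules: divisible by 4 AND (not by 100 OR by 400)
2081 ÷ 4 = 520 remainder 1 → not divisible by 4
Not divisible by 4 → not a leap year

No


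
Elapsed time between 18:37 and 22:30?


3h 53m

End time in minutes: 22×60 + 30 = 1350
Start time in minutes: 18×60 + 37 = 1117
Difference = 1350 - 1117 = 233 minutes
= 3 hours 53 minutes


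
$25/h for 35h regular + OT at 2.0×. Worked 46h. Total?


Regular: 35h × $25 = $875.00
Overtime: 46 - 35 = 11h
OT pay: 11h × $25 × 2.0 = $550.00
Total = $875.00 + $550.00 = $1425.00

$1425.00


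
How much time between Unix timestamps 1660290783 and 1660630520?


Difference = 1660630520 - 1660290783 = 339737 seconds
In hours: 339737 / 3600 ≈ 94.4
In days: 339737 / 86400 ≈ 3.93

339737 seconds (94.4 hours / 3.93 days)


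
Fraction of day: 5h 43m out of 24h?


0.2382 (23.82%)

Total minutes: 5×60 + 43 = 343
Day = 24×60 = 1440 minutes
Fraction = 343/1440 ≈ 0.2382
As a percentage: 343/1440 × 100 ≈ 23.82%


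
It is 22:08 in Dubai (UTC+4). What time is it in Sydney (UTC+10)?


04:08 (next day)

Time difference = UTC+10 - UTC+4 = +6 hours
New hour = (22 + 6) mod 24
= 28 mod 24 = 4
Minutes unchanged → 04:08; 28 ≥ 24 → next day


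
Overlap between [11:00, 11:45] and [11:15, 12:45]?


30 minutes

Meeting A: 660-705 (in minutes from midnight)
Meeting B: 675-765
Overlap start = max(660, 675) = 675
Overlap end = min(705, 765) = 705
Overlap = max(0, 705 - 675) = 30 min


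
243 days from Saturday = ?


Start: Saturday (index 5)
(5 + 243) mod 7
= 248 mod 7
= 3
Index 3 → Thursday

Thursday


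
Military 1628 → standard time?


Hour: 16
16 - 12 = 4 → PM

4:28 PM


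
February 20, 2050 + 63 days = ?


April 24, 2050

Start: February 20, 2050
Add 63 days
February 20 → March 1: 28 - 20 + 1 = 9 days (63 - 9 = 54 left)
March 1 → April 1: 31 - 1 + 1 = 31 days (54 - 31 = 23 left)
April 1 + 23 = April 24, 2050


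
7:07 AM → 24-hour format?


Input: 7:07 AM
AM hour stays: 7

07:07


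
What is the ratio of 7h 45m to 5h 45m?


31:23 (1.35)

Duration 1: 465 minutes
Duration 2: 345 minutes
Ratio = 465:345
GCD = 15
Simplified = 31:23
As a decimal: 31/23 ≈ 1.35


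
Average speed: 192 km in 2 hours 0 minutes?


Distance: 192 km
Time: 2 hours
Speed = 192 / 2 = 96.0 km/h

96.0 km/h


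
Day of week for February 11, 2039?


Zeller's congruence:
q=11, m=14, k=38, j=20
h = (11 + ⌊13×15/5⌋ + 38 + ⌊38/4⌋ + ⌊20/4⌋ - 2×20) mod 7
= (11 + 39 + 38 + 9 + 5 - 40) mod 7
= 62 mod 7 = 6
h=6 → Friday

Friday


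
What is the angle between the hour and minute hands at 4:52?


166.0°

Hour hand = 4×30 + 52×0.5 = 146.0°
Minute hand = 52×6 = 312°
Difference = |146.0 - 312| = 166.0°


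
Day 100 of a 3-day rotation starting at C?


Shifts: A, B, C
Start: C (index 2)
Day 100: (2 + 100 - 1) mod 3
= 101 mod 3
= 2
Index 2 → shift C

Shift C


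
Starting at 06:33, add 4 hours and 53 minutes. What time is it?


Start: 393 minutes from midnight
Add: 293 minutes
Total: 686 minutes
Hours: 686 ÷ 60 = 11 remainder 26

11:26


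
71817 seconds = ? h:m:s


19h 56m 57s

Hours: 71817 ÷ 3600 = 19 remainder 3417
Minutes: 3417 ÷ 60 = 56 remainder 57
Seconds: 57


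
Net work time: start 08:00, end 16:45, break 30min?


Total time = (16×60+45) - (8×60+0)
= 1005 - 480 = 525 min
Minus break: 525 - 30 = 495 min
= 8h 15m

8h 15m (495 minutes)


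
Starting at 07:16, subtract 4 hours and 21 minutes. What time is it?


Start: 436 minutes from midnight
Subtract: 261 minutes
Remaining: 436 - 261 = 175
Hours: 2, Minutes: 55

02:55


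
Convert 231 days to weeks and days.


33 weeks 0 days

Weeks: 231 ÷ 7 = 33 remainder 0


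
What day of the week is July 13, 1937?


Tuesday

Zeller's congruence:
q=13, m=7, k=37, j=19
h = (13 + ⌊13×8/5⌋ + 37 + ⌊37/4⌋ + ⌊19/4⌋ - 2×19) mod 7
= (13 + 20 + 37 + 9 + 4 - 38) mod 7
= 45 mod 7 = 3
h=3 → Tuesday


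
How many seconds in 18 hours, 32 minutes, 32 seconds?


66752 seconds

Hours: 18 × 3600 = 64800
Minutes: 32 × 60 = 1920
Seconds: 32
Total = 64800 + 1920 + 32 = 66752


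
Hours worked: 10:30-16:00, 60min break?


Total time = (16×60+0) - (10×60+30)
= 960 - 630 = 330 min
Minus break: 330 - 60 = 270 min
= 4h 30m

4h 30m (270 minutes)


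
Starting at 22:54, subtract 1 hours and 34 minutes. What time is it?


21:20

Start: 1374 minutes from midnight
Subtract: 94 minutes
Remaining: 1374 - 94 = 1280
Hours: 21, Minutes: 20


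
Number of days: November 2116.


30 days

Month: November (month 11)
November has 30 days


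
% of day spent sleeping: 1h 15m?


5.2%

Time: 75 minutes
Day: 1440 minutes
Percentage = (75/1440) × 100 ≈ 5.2%


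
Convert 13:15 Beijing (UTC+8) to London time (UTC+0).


Time difference = UTC+0 - UTC+8 = -8 hours
New hour = (13 -8) mod 24
= 5 mod 24 = 5
Minutes unchanged → 05:15

05:15


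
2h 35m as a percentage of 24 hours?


0.1076 (10.76%)

Total minutes: 2×60 + 35 = 155
Day = 24×60 = 1440 minutes
Fraction = 155/1440 ≈ 0.1076
As a percentage: 155/1440 × 100 ≈ 10.76%


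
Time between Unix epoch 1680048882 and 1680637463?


Difference = 1680637463 - 1680048882 = 588581 seconds
In hours: 588581 / 3600 ≈ 163.5
In days: 588581 / 86400 ≈ 6.81

588581 seconds (163.5 hours / 6.81 days)


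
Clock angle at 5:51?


130.5°

Hour hand = 5×30 + 51×0.5 = 175.5°
Minute hand = 51×6 = 306°
Difference = |175.5 - 306| = 130.5°


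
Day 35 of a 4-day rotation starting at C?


Shifts: A, B, C, D
Start: C (index 2)
Day 35: (2 + 35 - 1) mod 4
= 36 mod 4
= 0
Index 0 → shift A

Shift A


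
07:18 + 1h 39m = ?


08:57

Start: 438 minutes from midnight
Add: 99 minutes
Total: 537 minutes
Hours: 537 ÷ 60 = 8 remainder 57


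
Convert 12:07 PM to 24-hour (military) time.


12:07

Input: 12:07 PM
12 PM → 12 (noon)


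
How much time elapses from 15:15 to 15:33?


End time in minutes: 15×60 + 33 = 933
Start time in minutes: 15×60 + 15 = 915
Difference = 933 - 915 = 18 minutes
= 0 hours 18 minutes

0h 18m


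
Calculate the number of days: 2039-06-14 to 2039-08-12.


From June 14, 2039 to August 12, 2039
Rest of June 2039: 30 - 14 = 16
Full months: July 31
Days into August 2039: 12
Total = 16 + 31 + 12 = 59 days

59 days


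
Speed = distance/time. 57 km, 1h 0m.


57.0 km/h

Distance: 57 km
Time: 1 hours
Speed = 57 / 1 = 57.0 km/h


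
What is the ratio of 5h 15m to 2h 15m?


Duration 1: 315 minutes
Duration 2: 135 minutes
Ratio = 315:135
GCD = 45
Simplified = 7:3
As a decimal: 7/3 ≈ 2.33

7:3 (2.33)


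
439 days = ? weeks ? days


Weeks: 439 ÷ 7 = 62 remainder 5

62 weeks 5 days


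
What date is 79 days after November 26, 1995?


Start: November 26, 1995
Add 79 days
November 26 → December 1: 30 - 26 + 1 = 5 days (79 - 5 = 74 left)
December 1 → January 1: 31 - 1 + 1 = 31 days (74 - 31 = 43 left)
January 1 → February 1: 31 - 1 + 1 = 31 days (43 - 31 = 12 left)
February 1 + 12 = February 13, 1996

February 13, 1996


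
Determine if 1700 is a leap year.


Rules: divisible by 4 AND (not by 100 OR by 400)
1700 ÷ 4 = 425 exactly → divisible by 4
1700 ÷ 100 = 17 exactly → divisible by 100
1700 ÷ 400 = 4 remainder 100 → not divisible by 400
Divisible by 100 but not by 400 → not a leap year

No


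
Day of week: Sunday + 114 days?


Start: Sunday (index 6)
(6 + 114) mod 7
= 120 mod 7
= 1
Index 1 → Tuesday

Tuesday


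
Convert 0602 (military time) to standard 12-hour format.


Hour: 6
6 < 12 → AM

6:02 AM


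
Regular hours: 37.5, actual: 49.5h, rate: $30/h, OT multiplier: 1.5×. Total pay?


Regular: 37.5h × $30 = $1125.00
Overtime: 49.5 - 37.5 = 12.0h
OT pay: 12.0h × $30 × 1.5 = $540.00
Total = $1125.00 + $540.00 = $1665.00

$1665.00


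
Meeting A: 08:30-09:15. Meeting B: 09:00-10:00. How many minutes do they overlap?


15 minutes

Meeting A: 510-555 (in minutes from midnight)
Meeting B: 540-600
Overlap start = max(510, 540) = 540
Overlap end = min(555, 600) = 555
Overlap = max(0, 555 - 540) = 15 min


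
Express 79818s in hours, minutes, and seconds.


22h 10m 18s

Hours: 79818 ÷ 3600 = 22 remainder 618
Minutes: 618 ÷ 60 = 10 remainder 18
Seconds: 18


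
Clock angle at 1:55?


87.5°

Hour hand = 1×30 + 55×0.5 = 57.5°
Minute hand = 55×6 = 330°
Difference = |57.5 - 330| = 272.5°
Since > 180°: 360 - 272.5 = 87.5°


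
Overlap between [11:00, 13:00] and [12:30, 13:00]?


Meeting A: 660-780 (in minutes from midnight)
Meeting B: 750-780
Overlap start = max(660, 750) = 750
Overlap end = min(780, 780) = 780
Overlap = max(0, 780 - 750) = 30 min

30 minutes


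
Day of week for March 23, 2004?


Zeller's congruence:
q=23, m=3, k=4, j=20
h = (23 + ⌊13×4/5⌋ + 4 + ⌊4/4⌋ + ⌊20/4⌋ - 2×20) mod 7
= (23 + 10 + 4 + 1 + 5 - 40) mod 7
= 3 mod 7 = 3
h=3 → Tuesday

Tuesday


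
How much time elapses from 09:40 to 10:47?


1h 7m

End time in minutes: 10×60 + 47 = 647
Start time in minutes: 9×60 + 40 = 580
Difference = 647 - 580 = 67 minutes
= 1 hours 7 minutes


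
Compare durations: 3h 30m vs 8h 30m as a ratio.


Duration 1: 210 minutes
Duration 2: 510 minutes
Ratio = 210:510
GCD = 30
Simplified = 7:17
As a decimal: 7/17 ≈ 0.41

7:17 (0.41)
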